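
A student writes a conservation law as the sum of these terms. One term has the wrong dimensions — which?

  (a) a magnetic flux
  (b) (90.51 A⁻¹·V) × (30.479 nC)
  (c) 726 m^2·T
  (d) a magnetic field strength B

(d)

Expand each in SI base units:
  (a) [magnetic flux] = kg·m²·s⁻²·A⁻¹
  (b) [kg·m²·s⁻³·A⁻²] · [s·A] = kg·m²·s⁻²·A⁻¹
  (c) T·m² = Wb·m⁻²·m² = kg·m²·s⁻²·A⁻¹
  (d) [magnetic field strength B] = kg·s⁻²·A⁻¹
All reduce to kg·m²·s⁻²·A⁻¹ except (d), which is kg·s⁻²·A⁻¹.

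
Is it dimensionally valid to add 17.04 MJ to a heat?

Reduce each to base SI dimensions:
  17.04 MJ:  J = N·m = kg·m²·s⁻²
  a heat:  [heat] = kg·m²·s⁻²
Both are kg·m²·s⁻², so they have the same dimensions and can be added.

Yes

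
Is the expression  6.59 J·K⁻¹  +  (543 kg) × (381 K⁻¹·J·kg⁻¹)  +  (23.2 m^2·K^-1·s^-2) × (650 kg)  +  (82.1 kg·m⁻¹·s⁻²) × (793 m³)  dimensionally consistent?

Reduce each to base SI dimensions:
  6.59 J·K⁻¹:  J·K⁻¹ = N·m·K⁻¹ = kg·m²·s⁻²·K⁻¹
  (543 kg) × (381 K⁻¹·J·kg⁻¹):  [kg] · [m²·s⁻²·K⁻¹] = kg·m²·s⁻²·K⁻¹
  (23.2 m^2·K^-1·s^-2) × (650 kg):  [m²·s⁻²·K⁻¹] · [kg] = kg·m²·s⁻²·K⁻¹
  (82.1 kg·m⁻¹·s⁻²) × (793 m³):  [kg·m⁻¹·s⁻²] · [m³] = kg·m²·s⁻²
The terms do not share a single dimension (kg·m²·s⁻² vs kg·m²·s⁻²·K⁻¹).

No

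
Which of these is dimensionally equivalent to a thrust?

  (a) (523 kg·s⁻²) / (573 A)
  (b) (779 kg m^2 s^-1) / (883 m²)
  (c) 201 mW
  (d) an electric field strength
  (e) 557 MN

Reference: [thrust] = kg·m·s⁻².
Each option:
  (a) [kg·s⁻²] / [A] = kg·s⁻²·A⁻¹
  (b) [kg·m²·s⁻¹] / [m²] = kg·s⁻¹
  (c) W = J·s⁻¹ = kg·m²·s⁻³
  (d) [electric field strength] = kg·m·s⁻³·A⁻¹
  (e) N = kg·m·s⁻²  ← same
Only (e) matches kg·m·s⁻².

(e)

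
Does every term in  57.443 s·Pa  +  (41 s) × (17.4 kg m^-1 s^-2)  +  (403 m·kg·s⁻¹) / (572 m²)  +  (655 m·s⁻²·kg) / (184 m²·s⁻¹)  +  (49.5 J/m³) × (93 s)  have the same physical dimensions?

Reduce each to base SI dimensions:
  57.443 s·Pa:  Pa·s = N·m⁻²·s = kg·m⁻¹·s⁻¹
  (41 s) × (17.4 kg m^-1 s^-2):  [s] · [kg·m⁻¹·s⁻²] = kg·m⁻¹·s⁻¹
  (403 m·kg·s⁻¹) / (572 m²):  [kg·m·s⁻¹] / [m²] = kg·m⁻¹·s⁻¹
  (655 m·s⁻²·kg) / (184 m²·s⁻¹):  [kg·m·s⁻²] / [m²·s⁻¹] = kg·m⁻¹·s⁻¹
  (49.5 J/m³) × (93 s):  [kg·m⁻¹·s⁻²] · [s] = kg·m⁻¹·s⁻¹
Every term reduces to kg·m⁻¹·s⁻¹.

Yes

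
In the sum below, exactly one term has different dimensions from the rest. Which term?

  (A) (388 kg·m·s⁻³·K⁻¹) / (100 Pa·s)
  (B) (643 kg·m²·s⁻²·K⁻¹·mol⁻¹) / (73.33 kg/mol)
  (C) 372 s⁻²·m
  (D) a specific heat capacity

Reduce each to base SI dimensions:
  (A) [kg·m·s⁻³·K⁻¹] / [kg·m⁻¹·s⁻¹] = m²·s⁻²·K⁻¹
  (B) [kg·m²·s⁻²·K⁻¹·mol⁻¹] / [kg·mol⁻¹] = m²·s⁻²·K⁻¹
  (C) m·s⁻²
  (D) [specific heat capacity] = m²·s⁻²·K⁻¹
All reduce to m²·s⁻²·K⁻¹ except (C), which is m·s⁻².

(C)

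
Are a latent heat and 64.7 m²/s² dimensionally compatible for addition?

In SI base units:
  a latent heat:  [latent heat] = m²·s⁻²
  64.7 m²/s²:  m²·s⁻²
Both are m²·s⁻², so they have the same dimensions and can be added.

Yes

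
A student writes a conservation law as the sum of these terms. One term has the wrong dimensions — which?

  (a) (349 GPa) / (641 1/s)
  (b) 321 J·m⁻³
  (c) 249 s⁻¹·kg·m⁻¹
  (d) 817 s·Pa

(b)

Expand each in SI base units:
  (a) [kg·m⁻¹·s⁻²] / [s⁻¹] = kg·m⁻¹·s⁻¹
  (b) J·m⁻³ = N·m·m⁻³ = kg·m⁻¹·s⁻²
  (c) kg·m⁻¹·s⁻¹
  (d) Pa·s = N·m⁻²·s = kg·m⁻¹·s⁻¹
All reduce to kg·m⁻¹·s⁻¹ except (b), which is kg·m⁻¹·s⁻².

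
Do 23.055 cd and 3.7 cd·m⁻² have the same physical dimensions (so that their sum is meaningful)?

No

Expand each in SI base units:
  23.055 cd:  cd
  3.7 cd·m⁻²:  cd·m⁻² = m⁻²·cd
cd ≠ m⁻²·cd, so they cannot be added.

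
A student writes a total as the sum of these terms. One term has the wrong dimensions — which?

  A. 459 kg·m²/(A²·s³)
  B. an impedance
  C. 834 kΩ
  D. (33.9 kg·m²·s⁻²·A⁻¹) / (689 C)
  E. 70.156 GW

Expand each in SI base units:
  A. kg·m²·s⁻³·A⁻²
  B. [impedance] = kg·m²·s⁻³·A⁻²
  C. Ω = V·A⁻¹ = kg·m²·s⁻³·A⁻²
  D. [kg·m²·s⁻²·A⁻¹] / [s·A] = kg·m²·s⁻³·A⁻²
  E. W = J·s⁻¹ = kg·m²·s⁻³
All reduce to kg·m²·s⁻³·A⁻² except E., which is kg·m²·s⁻³.

E.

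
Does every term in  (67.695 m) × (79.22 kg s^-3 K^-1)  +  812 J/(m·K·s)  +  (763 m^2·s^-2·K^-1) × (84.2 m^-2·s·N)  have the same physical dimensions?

Work out the base dimensions of each:
  (67.695 m) × (79.22 kg s^-3 K^-1):  [m] · [kg·s⁻³·K⁻¹] = kg·m·s⁻³·K⁻¹
  812 J/(m·K·s):  J·s⁻¹·m⁻¹·K⁻¹ = N·m·s⁻¹·m⁻¹·K⁻¹ = kg·m·s⁻³·K⁻¹
  (763 m^2·s^-2·K^-1) × (84.2 m^-2·s·N):  [m²·s⁻²·K⁻¹] · [kg·m⁻¹·s⁻¹] = kg·m·s⁻³·K⁻¹
Every term reduces to kg·m·s⁻³·K⁻¹.

Yes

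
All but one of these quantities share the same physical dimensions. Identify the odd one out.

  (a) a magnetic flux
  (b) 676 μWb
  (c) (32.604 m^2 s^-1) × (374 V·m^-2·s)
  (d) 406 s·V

Work out the base dimensions of each:
  (a) [magnetic flux] = kg·m²·s⁻²·A⁻¹
  (b) Wb = V·s = kg·m²·s⁻²·A⁻¹
  (c) [m²·s⁻¹] · [kg·s⁻²·A⁻¹] = kg·m²·s⁻³·A⁻¹
  (d) V·s = J·C⁻¹·s = kg·m²·s⁻²·A⁻¹
All reduce to kg·m²·s⁻²·A⁻¹ except (c), which is kg·m²·s⁻³·A⁻¹.

(c)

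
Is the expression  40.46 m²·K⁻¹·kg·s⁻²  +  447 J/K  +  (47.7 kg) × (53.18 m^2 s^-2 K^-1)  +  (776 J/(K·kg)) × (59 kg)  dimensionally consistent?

Dimensions:
  40.46 m²·K⁻¹·kg·s⁻²:  kg·m²·s⁻²·K⁻¹
  447 J/K:  J·K⁻¹ = N·m·K⁻¹ = kg·m²·s⁻²·K⁻¹
  (47.7 kg) × (53.18 m^2 s^-2 K^-1):  [kg] · [m²·s⁻²·K⁻¹] = kg·m²·s⁻²·K⁻¹
  (776 J/(K·kg)) × (59 kg):  [m²·s⁻²·K⁻¹] · [kg] = kg·m²·s⁻²·K⁻¹
Every term reduces to kg·m²·s⁻²·K⁻¹.

Yes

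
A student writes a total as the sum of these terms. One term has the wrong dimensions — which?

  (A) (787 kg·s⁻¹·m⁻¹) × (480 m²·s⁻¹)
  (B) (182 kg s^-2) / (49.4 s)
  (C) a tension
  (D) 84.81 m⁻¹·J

(B)

In SI base units:
  (A) [kg·m⁻¹·s⁻¹] · [m²·s⁻¹] = kg·m·s⁻²
  (B) [kg·s⁻²] / [s] = kg·s⁻³
  (C) [tension] = kg·m·s⁻²
  (D) J·m⁻¹ = N·m·m⁻¹ = kg·m·s⁻²
All reduce to kg·m·s⁻² except (B), which is kg·s⁻³.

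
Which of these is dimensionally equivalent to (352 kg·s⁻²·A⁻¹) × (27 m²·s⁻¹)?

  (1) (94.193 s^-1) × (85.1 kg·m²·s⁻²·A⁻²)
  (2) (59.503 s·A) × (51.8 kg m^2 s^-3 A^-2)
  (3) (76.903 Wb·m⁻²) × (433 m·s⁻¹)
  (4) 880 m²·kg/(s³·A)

(4)

Reference: [kg·s⁻²·A⁻¹] · [m²·s⁻¹] = kg·m²·s⁻³·A⁻¹.
Each option:
  (1) [s⁻¹] · [kg·m²·s⁻²·A⁻²] = kg·m²·s⁻³·A⁻²
  (2) [s·A] · [kg·m²·s⁻³·A⁻²] = kg·m²·s⁻²·A⁻¹
  (3) [kg·s⁻²·A⁻¹] · [m·s⁻¹] = kg·m·s⁻³·A⁻¹
  (4) kg·m²·s⁻³·A⁻¹  ← same
Only (4) matches kg·m²·s⁻³·A⁻¹.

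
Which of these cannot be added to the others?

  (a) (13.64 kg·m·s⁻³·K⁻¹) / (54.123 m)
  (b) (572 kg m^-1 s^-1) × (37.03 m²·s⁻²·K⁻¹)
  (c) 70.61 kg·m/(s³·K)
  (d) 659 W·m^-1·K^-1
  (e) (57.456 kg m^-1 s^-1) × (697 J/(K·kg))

Reduce each to base SI dimensions:
  (a) [kg·m·s⁻³·K⁻¹] / [m] = kg·s⁻³·K⁻¹
  (b) [kg·m⁻¹·s⁻¹] · [m²·s⁻²·K⁻¹] = kg·m·s⁻³·K⁻¹
  (c) kg·m·s⁻³·K⁻¹
  (d) W·m⁻¹·K⁻¹ = J·s⁻¹·m⁻¹·K⁻¹ = kg·m·s⁻³·K⁻¹
  (e) [kg·m⁻¹·s⁻¹] · [m²·s⁻²·K⁻¹] = kg·m·s⁻³·K⁻¹
All reduce to kg·m·s⁻³·K⁻¹ except (a), which is kg·s⁻³·K⁻¹.

(a)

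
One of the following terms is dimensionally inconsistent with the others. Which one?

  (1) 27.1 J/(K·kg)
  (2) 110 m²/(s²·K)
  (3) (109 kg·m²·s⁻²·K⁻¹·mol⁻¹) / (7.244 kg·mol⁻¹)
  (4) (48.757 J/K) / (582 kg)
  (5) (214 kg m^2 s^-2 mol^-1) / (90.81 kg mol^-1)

Expand each in SI base units:
  (1) J·kg⁻¹·K⁻¹ = N·m·kg⁻¹·K⁻¹ = m²·s⁻²·K⁻¹
  (2) m²·s⁻²·K⁻¹
  (3) [kg·m²·s⁻²·K⁻¹·mol⁻¹] / [kg·mol⁻¹] = m²·s⁻²·K⁻¹
  (4) [kg·m²·s⁻²·K⁻¹] / [kg] = m²·s⁻²·K⁻¹
  (5) [kg·m²·s⁻²·mol⁻¹] / [kg·mol⁻¹] = m²·s⁻²
All reduce to m²·s⁻²·K⁻¹ except (5), which is m²·s⁻².

(5)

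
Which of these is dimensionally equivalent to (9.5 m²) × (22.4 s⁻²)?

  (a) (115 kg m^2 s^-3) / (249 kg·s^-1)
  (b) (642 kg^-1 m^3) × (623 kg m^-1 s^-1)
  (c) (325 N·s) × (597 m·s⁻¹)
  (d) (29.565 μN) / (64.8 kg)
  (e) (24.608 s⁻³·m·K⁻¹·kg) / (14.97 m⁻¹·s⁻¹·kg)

(a)

Reference: [m²] · [s⁻²] = m²·s⁻².
Each option:
  (a) [kg·m²·s⁻³] / [kg·s⁻¹] = m²·s⁻²  ← same
  (b) [kg⁻¹·m³] · [kg·m⁻¹·s⁻¹] = m²·s⁻¹
  (c) [kg·m·s⁻¹] · [m·s⁻¹] = kg·m²·s⁻²
  (d) [kg·m·s⁻²] / [kg] = m·s⁻²
  (e) [kg·m·s⁻³·K⁻¹] / [kg·m⁻¹·s⁻¹] = m²·s⁻²·K⁻¹
Only (a) matches m²·s⁻².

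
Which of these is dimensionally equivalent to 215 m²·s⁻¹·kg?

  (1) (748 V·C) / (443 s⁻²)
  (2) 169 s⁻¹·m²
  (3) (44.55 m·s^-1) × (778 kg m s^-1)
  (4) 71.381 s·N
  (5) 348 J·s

(5)

Reference: kg·m²·s⁻¹.
Each option:
  (1) [kg·m²·s⁻²] / [s⁻²] = kg·m²
  (2) m²·s⁻¹
  (3) [m·s⁻¹] · [kg·m·s⁻¹] = kg·m²·s⁻²
  (4) N·s = kg·m·s⁻²·s = kg·m·s⁻¹
  (5) J·s = N·m·s = kg·m²·s⁻¹  ← same
Only (5) matches kg·m²·s⁻¹.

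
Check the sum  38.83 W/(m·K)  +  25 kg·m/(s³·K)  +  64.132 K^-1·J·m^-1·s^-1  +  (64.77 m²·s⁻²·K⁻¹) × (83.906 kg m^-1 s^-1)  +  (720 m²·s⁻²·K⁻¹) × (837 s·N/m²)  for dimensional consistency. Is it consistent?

Yes

Work out the base dimensions of each:
  38.83 W/(m·K):  W·m⁻¹·K⁻¹ = J·s⁻¹·m⁻¹·K⁻¹ = kg·m·s⁻³·K⁻¹
  25 kg·m/(s³·K):  kg·m·s⁻³·K⁻¹
  64.132 K^-1·J·m^-1·s^-1:  J·s⁻¹·m⁻¹·K⁻¹ = N·m·s⁻¹·m⁻¹·K⁻¹ = kg·m·s⁻³·K⁻¹
  (64.77 m²·s⁻²·K⁻¹) × (83.906 kg m^-1 s^-1):  [m²·s⁻²·K⁻¹] · [kg·m⁻¹·s⁻¹] = kg·m·s⁻³·K⁻¹
  (720 m²·s⁻²·K⁻¹) × (837 s·N/m²):  [m²·s⁻²·K⁻¹] · [kg·m⁻¹·s⁻¹] = kg·m·s⁻³·K⁻¹
Every term reduces to kg·m·s⁻³·K⁻¹.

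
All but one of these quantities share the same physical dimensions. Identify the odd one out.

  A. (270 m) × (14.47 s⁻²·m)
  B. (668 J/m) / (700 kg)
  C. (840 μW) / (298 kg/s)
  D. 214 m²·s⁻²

B.

Expand each in SI base units:
  A. [m] · [m·s⁻²] = m²·s⁻²
  B. [kg·m·s⁻²] / [kg] = m·s⁻²
  C. [kg·m²·s⁻³] / [kg·s⁻¹] = m²·s⁻²
  D. m²·s⁻²
All reduce to m²·s⁻² except B., which is m·s⁻².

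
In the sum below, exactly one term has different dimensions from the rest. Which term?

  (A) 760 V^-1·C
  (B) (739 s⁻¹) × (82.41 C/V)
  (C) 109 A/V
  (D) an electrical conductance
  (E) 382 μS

(A)

Expand each in SI base units:
  (A) C·V⁻¹ = s·A·(J·C⁻¹)⁻¹ = kg⁻¹·m⁻²·s⁴·A²
  (B) [s⁻¹] · [kg⁻¹·m⁻²·s⁴·A²] = kg⁻¹·m⁻²·s³·A²
  (C) A·V⁻¹ = A·(J·C⁻¹)⁻¹ = kg⁻¹·m⁻²·s³·A²
  (D) [electrical conductance] = kg⁻¹·m⁻²·s³·A²
  (E) S = Ω⁻¹ = kg⁻¹·m⁻²·s³·A²
All reduce to kg⁻¹·m⁻²·s³·A² except (A), which is kg⁻¹·m⁻²·s⁴·A².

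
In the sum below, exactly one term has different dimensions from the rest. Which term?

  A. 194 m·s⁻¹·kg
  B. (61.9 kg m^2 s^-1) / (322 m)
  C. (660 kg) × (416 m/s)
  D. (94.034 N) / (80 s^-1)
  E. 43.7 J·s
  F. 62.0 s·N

E.

Reduce each to base SI dimensions:
  A. kg·m·s⁻¹
  B. [kg·m²·s⁻¹] / [m] = kg·m·s⁻¹
  C. [kg] · [m·s⁻¹] = kg·m·s⁻¹
  D. [kg·m·s⁻²] / [s⁻¹] = kg·m·s⁻¹
  E. J·s = N·m·s = kg·m²·s⁻¹
  F. N·s = kg·m·s⁻²·s = kg·m·s⁻¹
All reduce to kg·m·s⁻¹ except E., which is kg·m²·s⁻¹.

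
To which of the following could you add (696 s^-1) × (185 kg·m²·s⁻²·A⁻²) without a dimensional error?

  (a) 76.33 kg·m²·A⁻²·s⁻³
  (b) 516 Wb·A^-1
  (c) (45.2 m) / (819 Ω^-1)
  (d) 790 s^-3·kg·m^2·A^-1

(a)

Reference: [s⁻¹] · [kg·m²·s⁻²·A⁻²] = kg·m²·s⁻³·A⁻².
Each option:
  (a) kg·m²·s⁻³·A⁻²  ← same
  (b) Wb·A⁻¹ = V·s·A⁻¹ = kg·m²·s⁻²·A⁻²
  (c) [m] / [kg⁻¹·m⁻²·s³·A²] = kg·m³·s⁻³·A⁻²
  (d) kg·m²·s⁻³·A⁻¹
Only (a) matches kg·m²·s⁻³·A⁻².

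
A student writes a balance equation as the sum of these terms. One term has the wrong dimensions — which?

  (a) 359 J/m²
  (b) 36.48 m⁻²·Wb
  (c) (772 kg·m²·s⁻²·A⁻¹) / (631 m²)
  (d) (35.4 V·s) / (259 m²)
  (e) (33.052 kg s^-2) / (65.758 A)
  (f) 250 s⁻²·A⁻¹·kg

(a)

Work out the base dimensions of each:
  (a) J·m⁻² = N·m·m⁻² = kg·s⁻²
  (b) Wb·m⁻² = V·s·m⁻² = kg·s⁻²·A⁻¹
  (c) [kg·m²·s⁻²·A⁻¹] / [m²] = kg·s⁻²·A⁻¹
  (d) [kg·m²·s⁻²·A⁻¹] / [m²] = kg·s⁻²·A⁻¹
  (e) [kg·s⁻²] / [A] = kg·s⁻²·A⁻¹
  (f) kg·s⁻²·A⁻¹
All reduce to kg·s⁻²·A⁻¹ except (a), which is kg·s⁻².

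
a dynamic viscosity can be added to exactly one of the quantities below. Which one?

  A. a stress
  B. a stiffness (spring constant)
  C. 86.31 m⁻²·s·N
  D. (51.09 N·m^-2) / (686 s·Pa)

Reference: [dynamic viscosity] = kg·m⁻¹·s⁻¹.
Each option:
  A. [stress] = kg·m⁻¹·s⁻²
  B. [stiffness (spring constant)] = kg·s⁻²
  C. N·s·m⁻² = kg·m·s⁻²·s·m⁻² = kg·m⁻¹·s⁻¹  ← same
  D. [kg·m⁻¹·s⁻²] / [kg·m⁻¹·s⁻¹] = s⁻¹
Only C. matches kg·m⁻¹·s⁻¹.

C.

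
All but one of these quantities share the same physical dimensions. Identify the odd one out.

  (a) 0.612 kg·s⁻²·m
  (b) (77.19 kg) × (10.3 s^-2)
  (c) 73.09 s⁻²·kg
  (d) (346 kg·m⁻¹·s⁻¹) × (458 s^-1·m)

Work out the base dimensions of each:
  (a) kg·m·s⁻²
  (b) [kg] · [s⁻²] = kg·s⁻²
  (c) kg·s⁻²
  (d) [kg·m⁻¹·s⁻¹] · [m·s⁻¹] = kg·s⁻²
All reduce to kg·s⁻² except (a), which is kg·m·s⁻².

(a)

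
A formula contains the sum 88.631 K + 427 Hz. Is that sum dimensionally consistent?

No

Expand each in SI base units:
  88.631 K:  K
  427 Hz:  Hz = s⁻¹
K ≠ s⁻¹, so they cannot be added.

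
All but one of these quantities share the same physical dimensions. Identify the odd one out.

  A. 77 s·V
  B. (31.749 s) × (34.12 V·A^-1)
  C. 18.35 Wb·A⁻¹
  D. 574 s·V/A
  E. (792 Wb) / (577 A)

A.

Dimensions:
  A. V·s = J·C⁻¹·s = kg·m²·s⁻²·A⁻¹
  B. [s] · [kg·m²·s⁻³·A⁻²] = kg·m²·s⁻²·A⁻²
  C. Wb·A⁻¹ = V·s·A⁻¹ = kg·m²·s⁻²·A⁻²
  D. V·s·A⁻¹ = J·C⁻¹·s·A⁻¹ = kg·m²·s⁻²·A⁻²
  E. [kg·m²·s⁻²·A⁻¹] / [A] = kg·m²·s⁻²·A⁻²
All reduce to kg·m²·s⁻²·A⁻² except A., which is kg·m²·s⁻²·A⁻¹.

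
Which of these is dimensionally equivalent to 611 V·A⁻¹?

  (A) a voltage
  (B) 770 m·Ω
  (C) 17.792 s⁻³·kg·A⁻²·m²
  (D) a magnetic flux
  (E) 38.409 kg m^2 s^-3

Reference: V·A⁻¹ = J·C⁻¹·A⁻¹ = kg·m²·s⁻³·A⁻².
Each option:
  (A) [voltage] = kg·m²·s⁻³·A⁻¹
  (B) Ω·m = V·A⁻¹·m = kg·m³·s⁻³·A⁻²
  (C) kg·m²·s⁻³·A⁻²  ← same
  (D) [magnetic flux] = kg·m²·s⁻²·A⁻¹
  (E) kg·m²·s⁻³
Only (C) matches kg·m²·s⁻³·A⁻².

(C)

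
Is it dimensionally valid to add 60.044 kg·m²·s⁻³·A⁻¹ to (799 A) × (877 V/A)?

Yes

Expand each in SI base units:
  60.044 kg·m²·s⁻³·A⁻¹:  kg·m²·s⁻³·A⁻¹
  (799 A) × (877 V/A):  [A] · [kg·m²·s⁻³·A⁻²] = kg·m²·s⁻³·A⁻¹
Both are kg·m²·s⁻³·A⁻¹, so they have the same dimensions and can be added.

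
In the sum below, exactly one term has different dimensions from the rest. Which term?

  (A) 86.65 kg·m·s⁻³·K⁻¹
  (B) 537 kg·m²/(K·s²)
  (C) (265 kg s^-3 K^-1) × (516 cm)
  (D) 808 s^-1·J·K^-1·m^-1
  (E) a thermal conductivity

Dimensions:
  (A) kg·m·s⁻³·K⁻¹
  (B) kg·m²·s⁻²·K⁻¹
  (C) [kg·s⁻³·K⁻¹] · [m] = kg·m·s⁻³·K⁻¹
  (D) J·s⁻¹·m⁻¹·K⁻¹ = N·m·s⁻¹·m⁻¹·K⁻¹ = kg·m·s⁻³·K⁻¹
  (E) [thermal conductivity] = kg·m·s⁻³·K⁻¹
All reduce to kg·m·s⁻³·K⁻¹ except (B), which is kg·m²·s⁻²·K⁻¹.

(B)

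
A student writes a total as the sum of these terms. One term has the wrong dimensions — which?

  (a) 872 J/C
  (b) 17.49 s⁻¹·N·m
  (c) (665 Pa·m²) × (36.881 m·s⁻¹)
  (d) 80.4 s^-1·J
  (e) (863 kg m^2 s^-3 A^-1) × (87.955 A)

In SI base units:
  (a) J·C⁻¹ = N·m·(s·A)⁻¹ = kg·m²·s⁻³·A⁻¹
  (b) N·m·s⁻¹ = kg·m·s⁻²·m·s⁻¹ = kg·m²·s⁻³
  (c) [kg·m·s⁻²] · [m·s⁻¹] = kg·m²·s⁻³
  (d) J·s⁻¹ = N·m·s⁻¹ = kg·m²·s⁻³
  (e) [kg·m²·s⁻³·A⁻¹] · [A] = kg·m²·s⁻³
All reduce to kg·m²·s⁻³ except (a), which is kg·m²·s⁻³·A⁻¹.

(a)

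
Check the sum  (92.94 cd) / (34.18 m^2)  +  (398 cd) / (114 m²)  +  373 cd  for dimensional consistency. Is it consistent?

Work out the base dimensions of each:
  (92.94 cd) / (34.18 m^2):  [cd] / [m²] = m⁻²·cd
  (398 cd) / (114 m²):  [cd] / [m²] = m⁻²·cd
  373 cd:  cd
The terms do not share a single dimension (cd vs m⁻²·cd).

No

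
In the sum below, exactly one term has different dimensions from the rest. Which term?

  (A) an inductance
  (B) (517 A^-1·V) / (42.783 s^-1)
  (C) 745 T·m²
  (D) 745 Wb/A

Dimensions:
  (A) [inductance] = kg·m²·s⁻²·A⁻²
  (B) [kg·m²·s⁻³·A⁻²] / [s⁻¹] = kg·m²·s⁻²·A⁻²
  (C) T·m² = Wb·m⁻²·m² = kg·m²·s⁻²·A⁻¹
  (D) Wb·A⁻¹ = V·s·A⁻¹ = kg·m²·s⁻²·A⁻²
All reduce to kg·m²·s⁻²·A⁻² except (C), which is kg·m²·s⁻²·A⁻¹.

(C)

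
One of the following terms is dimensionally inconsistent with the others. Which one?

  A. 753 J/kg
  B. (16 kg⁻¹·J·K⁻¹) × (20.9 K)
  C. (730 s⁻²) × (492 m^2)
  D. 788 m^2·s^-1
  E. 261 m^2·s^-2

Reduce each to base SI dimensions:
  A. J·kg⁻¹ = N·m·kg⁻¹ = m²·s⁻²
  B. [m²·s⁻²·K⁻¹] · [K] = m²·s⁻²
  C. [s⁻²] · [m²] = m²·s⁻²
  D. m²·s⁻¹
  E. m²·s⁻²
All reduce to m²·s⁻² except D., which is m²·s⁻¹.

D.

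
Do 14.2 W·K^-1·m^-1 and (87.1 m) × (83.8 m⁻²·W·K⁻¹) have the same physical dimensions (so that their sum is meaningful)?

Work out the base dimensions of each:
  14.2 W·K^-1·m^-1:  W·m⁻¹·K⁻¹ = J·s⁻¹·m⁻¹·K⁻¹ = kg·m·s⁻³·K⁻¹
  (87.1 m) × (83.8 m⁻²·W·K⁻¹):  [m] · [kg·s⁻³·K⁻¹] = kg·m·s⁻³·K⁻¹
Both are kg·m·s⁻³·K⁻¹, so they have the same dimensions and can be added.

Yes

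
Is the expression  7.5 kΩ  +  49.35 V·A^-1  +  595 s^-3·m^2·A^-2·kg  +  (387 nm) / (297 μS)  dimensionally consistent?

No

Dimensions:
  7.5 kΩ:  Ω = V·A⁻¹ = kg·m²·s⁻³·A⁻²
  49.35 V·A^-1:  V·A⁻¹ = J·C⁻¹·A⁻¹ = kg·m²·s⁻³·A⁻²
  595 s^-3·m^2·A^-2·kg:  kg·m²·s⁻³·A⁻²
  (387 nm) / (297 μS):  [m] / [kg⁻¹·m⁻²·s³·A²] = kg·m³·s⁻³·A⁻²
The terms do not share a single dimension (kg·m²·s⁻³·A⁻² vs kg·m³·s⁻³·A⁻²).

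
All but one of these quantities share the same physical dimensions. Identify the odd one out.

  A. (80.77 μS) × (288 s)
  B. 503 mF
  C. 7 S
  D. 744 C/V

Work out the base dimensions of each:
  A. [kg⁻¹·m⁻²·s³·A²] · [s] = kg⁻¹·m⁻²·s⁴·A²
  B. F = C·V⁻¹ = kg⁻¹·m⁻²·s⁴·A²
  C. S = Ω⁻¹ = kg⁻¹·m⁻²·s³·A²
  D. C·V⁻¹ = s·A·(J·C⁻¹)⁻¹ = kg⁻¹·m⁻²·s⁴·A²
All reduce to kg⁻¹·m⁻²·s⁴·A² except C., which is kg⁻¹·m⁻²·s³·A².

C.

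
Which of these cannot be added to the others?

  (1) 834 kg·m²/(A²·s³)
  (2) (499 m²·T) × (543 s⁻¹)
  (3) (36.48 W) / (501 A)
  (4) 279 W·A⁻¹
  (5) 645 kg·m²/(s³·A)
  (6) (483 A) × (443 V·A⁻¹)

(1)

In SI base units:
  (1) kg·m²·s⁻³·A⁻²
  (2) [kg·m²·s⁻²·A⁻¹] · [s⁻¹] = kg·m²·s⁻³·A⁻¹
  (3) [kg·m²·s⁻³] / [A] = kg·m²·s⁻³·A⁻¹
  (4) W·A⁻¹ = J·s⁻¹·A⁻¹ = kg·m²·s⁻³·A⁻¹
  (5) kg·m²·s⁻³·A⁻¹
  (6) [A] · [kg·m²·s⁻³·A⁻²] = kg·m²·s⁻³·A⁻¹
All reduce to kg·m²·s⁻³·A⁻¹ except (1), which is kg·m²·s⁻³·A⁻².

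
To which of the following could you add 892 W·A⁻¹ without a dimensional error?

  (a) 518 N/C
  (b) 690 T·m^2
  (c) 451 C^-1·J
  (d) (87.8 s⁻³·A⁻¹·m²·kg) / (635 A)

(c)

Reference: W·A⁻¹ = J·s⁻¹·A⁻¹ = kg·m²·s⁻³·A⁻¹.
Each option:
  (a) N·C⁻¹ = kg·m·s⁻²·(s·A)⁻¹ = kg·m·s⁻³·A⁻¹
  (b) T·m² = Wb·m⁻²·m² = kg·m²·s⁻²·A⁻¹
  (c) J·C⁻¹ = N·m·(s·A)⁻¹ = kg·m²·s⁻³·A⁻¹  ← same
  (d) [kg·m²·s⁻³·A⁻¹] / [A] = kg·m²·s⁻³·A⁻²
Only (c) matches kg·m²·s⁻³·A⁻¹.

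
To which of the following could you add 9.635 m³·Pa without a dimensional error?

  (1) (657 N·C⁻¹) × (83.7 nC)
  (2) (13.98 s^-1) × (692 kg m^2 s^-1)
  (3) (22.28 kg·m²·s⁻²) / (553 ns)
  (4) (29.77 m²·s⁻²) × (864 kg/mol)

Reference: Pa·m³ = N·m⁻²·m³ = kg·m²·s⁻².
Each option:
  (1) [kg·m·s⁻³·A⁻¹] · [s·A] = kg·m·s⁻²
  (2) [s⁻¹] · [kg·m²·s⁻¹] = kg·m²·s⁻²  ← same
  (3) [kg·m²·s⁻²] / [s] = kg·m²·s⁻³
  (4) [m²·s⁻²] · [kg·mol⁻¹] = kg·m²·s⁻²·mol⁻¹
Only (2) matches kg·m²·s⁻².

(2)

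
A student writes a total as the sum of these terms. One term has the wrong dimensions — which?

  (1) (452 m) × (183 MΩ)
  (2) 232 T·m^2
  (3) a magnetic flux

(1)

In SI base units:
  (1) [m] · [kg·m²·s⁻³·A⁻²] = kg·m³·s⁻³·A⁻²
  (2) T·m² = Wb·m⁻²·m² = kg·m²·s⁻²·A⁻¹
  (3) [magnetic flux] = kg·m²·s⁻²·A⁻¹
All reduce to kg·m²·s⁻²·A⁻¹ except (1), which is kg·m³·s⁻³·A⁻².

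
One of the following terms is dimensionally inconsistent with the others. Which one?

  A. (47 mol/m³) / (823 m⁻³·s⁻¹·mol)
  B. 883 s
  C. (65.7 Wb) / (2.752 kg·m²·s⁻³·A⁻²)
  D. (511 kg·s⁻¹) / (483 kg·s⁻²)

C.

Expand each in SI base units:
  A. [m⁻³·mol] / [m⁻³·s⁻¹·mol] = s
  B. s
  C. [kg·m²·s⁻²·A⁻¹] / [kg·m²·s⁻³·A⁻²] = s·A
  D. [kg·s⁻¹] / [kg·s⁻²] = s
All reduce to s except C., which is s·A.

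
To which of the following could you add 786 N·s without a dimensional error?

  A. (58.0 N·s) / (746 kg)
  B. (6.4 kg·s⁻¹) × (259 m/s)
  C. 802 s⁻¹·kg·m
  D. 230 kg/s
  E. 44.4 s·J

Reference: N·s = kg·m·s⁻²·s = kg·m·s⁻¹.
Each option:
  A. [kg·m·s⁻¹] / [kg] = m·s⁻¹
  B. [kg·s⁻¹] · [m·s⁻¹] = kg·m·s⁻²
  C. kg·m·s⁻¹  ← same
  D. kg·s⁻¹
  E. J·s = N·m·s = kg·m²·s⁻¹
Only C. matches kg·m·s⁻¹.

C.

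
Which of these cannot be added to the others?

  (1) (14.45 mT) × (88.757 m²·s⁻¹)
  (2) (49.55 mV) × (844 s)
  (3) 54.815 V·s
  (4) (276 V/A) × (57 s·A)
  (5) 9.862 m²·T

In SI base units:
  (1) [kg·s⁻²·A⁻¹] · [m²·s⁻¹] = kg·m²·s⁻³·A⁻¹
  (2) [kg·m²·s⁻³·A⁻¹] · [s] = kg·m²·s⁻²·A⁻¹
  (3) V·s = J·C⁻¹·s = kg·m²·s⁻²·A⁻¹
  (4) [kg·m²·s⁻³·A⁻²] · [s·A] = kg·m²·s⁻²·A⁻¹
  (5) T·m² = Wb·m⁻²·m² = kg·m²·s⁻²·A⁻¹
All reduce to kg·m²·s⁻²·A⁻¹ except (1), which is kg·m²·s⁻³·A⁻¹.

(1)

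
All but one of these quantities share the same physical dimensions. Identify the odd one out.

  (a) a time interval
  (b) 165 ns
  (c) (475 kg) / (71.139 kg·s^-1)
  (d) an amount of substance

In SI base units:
  (a) [time interval] = s
  (b) s
  (c) [kg] / [kg·s⁻¹] = s
  (d) [amount of substance] = mol
All reduce to s except (d), which is mol.

(d)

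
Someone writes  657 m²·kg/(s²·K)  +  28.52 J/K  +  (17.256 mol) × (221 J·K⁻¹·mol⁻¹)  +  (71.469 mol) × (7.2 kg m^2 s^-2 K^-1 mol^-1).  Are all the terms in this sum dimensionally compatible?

Work out the base dimensions of each:
  657 m²·kg/(s²·K):  kg·m²·s⁻²·K⁻¹
  28.52 J/K:  J·K⁻¹ = N·m·K⁻¹ = kg·m²·s⁻²·K⁻¹
  (17.256 mol) × (221 J·K⁻¹·mol⁻¹):  [mol] · [kg·m²·s⁻²·K⁻¹·mol⁻¹] = kg·m²·s⁻²·K⁻¹
  (71.469 mol) × (7.2 kg m^2 s^-2 K^-1 mol^-1):  [mol] · [kg·m²·s⁻²·K⁻¹·mol⁻¹] = kg·m²·s⁻²·K⁻¹
Every term reduces to kg·m²·s⁻²·K⁻¹.

Yes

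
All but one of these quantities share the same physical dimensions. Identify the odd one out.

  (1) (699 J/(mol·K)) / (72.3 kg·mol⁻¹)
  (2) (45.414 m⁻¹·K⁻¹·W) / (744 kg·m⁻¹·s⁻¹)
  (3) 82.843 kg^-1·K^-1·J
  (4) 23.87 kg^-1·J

(4)

Work out the base dimensions of each:
  (1) [kg·m²·s⁻²·K⁻¹·mol⁻¹] / [kg·mol⁻¹] = m²·s⁻²·K⁻¹
  (2) [kg·m·s⁻³·K⁻¹] / [kg·m⁻¹·s⁻¹] = m²·s⁻²·K⁻¹
  (3) J·kg⁻¹·K⁻¹ = N·m·kg⁻¹·K⁻¹ = m²·s⁻²·K⁻¹
  (4) J·kg⁻¹ = N·m·kg⁻¹ = m²·s⁻²
All reduce to m²·s⁻²·K⁻¹ except (4), which is m²·s⁻².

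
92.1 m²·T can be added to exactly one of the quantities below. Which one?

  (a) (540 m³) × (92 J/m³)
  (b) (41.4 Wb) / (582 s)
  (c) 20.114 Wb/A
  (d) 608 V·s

(d)

Reference: T·m² = Wb·m⁻²·m² = kg·m²·s⁻²·A⁻¹.
Each option:
  (a) [m³] · [kg·m⁻¹·s⁻²] = kg·m²·s⁻²
  (b) [kg·m²·s⁻²·A⁻¹] / [s] = kg·m²·s⁻³·A⁻¹
  (c) Wb·A⁻¹ = V·s·A⁻¹ = kg·m²·s⁻²·A⁻²
  (d) V·s = J·C⁻¹·s = kg·m²·s⁻²·A⁻¹  ← same
Only (d) matches kg·m²·s⁻²·A⁻¹.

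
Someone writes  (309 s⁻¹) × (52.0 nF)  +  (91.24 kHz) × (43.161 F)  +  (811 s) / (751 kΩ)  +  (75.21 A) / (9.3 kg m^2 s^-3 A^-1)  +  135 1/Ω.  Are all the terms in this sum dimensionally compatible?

Reduce each to base SI dimensions:
  (309 s⁻¹) × (52.0 nF):  [s⁻¹] · [kg⁻¹·m⁻²·s⁴·A²] = kg⁻¹·m⁻²·s³·A²
  (91.24 kHz) × (43.161 F):  [s⁻¹] · [kg⁻¹·m⁻²·s⁴·A²] = kg⁻¹·m⁻²·s³·A²
  (811 s) / (751 kΩ):  [s] / [kg·m²·s⁻³·A⁻²] = kg⁻¹·m⁻²·s⁴·A²
  (75.21 A) / (9.3 kg m^2 s^-3 A^-1):  [A] / [kg·m²·s⁻³·A⁻¹] = kg⁻¹·m⁻²·s³·A²
  135 1/Ω:  Ω⁻¹ = (V·A⁻¹)⁻¹ = kg⁻¹·m⁻²·s³·A²
The terms do not share a single dimension (kg⁻¹·m⁻²·s³·A² vs kg⁻¹·m⁻²·s⁴·A²).

No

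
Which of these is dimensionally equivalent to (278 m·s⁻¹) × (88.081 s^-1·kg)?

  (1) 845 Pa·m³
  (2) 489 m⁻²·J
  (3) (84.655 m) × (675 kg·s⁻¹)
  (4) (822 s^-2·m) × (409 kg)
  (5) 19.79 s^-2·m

(4)

Reference: [m·s⁻¹] · [kg·s⁻¹] = kg·m·s⁻².
Each option:
  (1) Pa·m³ = N·m⁻²·m³ = kg·m²·s⁻²
  (2) J·m⁻² = N·m·m⁻² = kg·s⁻²
  (3) [m] · [kg·s⁻¹] = kg·m·s⁻¹
  (4) [m·s⁻²] · [kg] = kg·m·s⁻²  ← same
  (5) m·s⁻²
Only (4) matches kg·m·s⁻².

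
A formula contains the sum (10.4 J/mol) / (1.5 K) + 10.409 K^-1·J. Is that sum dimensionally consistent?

In SI base units:
  (10.4 J/mol) / (1.5 K):  [kg·m²·s⁻²·mol⁻¹] / [K] = kg·m²·s⁻²·K⁻¹·mol⁻¹
  10.409 K^-1·J:  J·K⁻¹ = N·m·K⁻¹ = kg·m²·s⁻²·K⁻¹
kg·m²·s⁻²·K⁻¹·mol⁻¹ ≠ kg·m²·s⁻²·K⁻¹, so they cannot be added.

No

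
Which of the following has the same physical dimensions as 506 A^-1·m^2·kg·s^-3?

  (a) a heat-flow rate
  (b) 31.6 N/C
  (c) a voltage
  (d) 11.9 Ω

(c)

Reference: kg·m²·s⁻³·A⁻¹.
Each option:
  (a) [heat-flow rate] = kg·m²·s⁻³
  (b) N·C⁻¹ = kg·m·s⁻²·(s·A)⁻¹ = kg·m·s⁻³·A⁻¹
  (c) [voltage] = kg·m²·s⁻³·A⁻¹  ← same
  (d) Ω = V·A⁻¹ = kg·m²·s⁻³·A⁻²
Only (c) matches kg·m²·s⁻³·A⁻¹.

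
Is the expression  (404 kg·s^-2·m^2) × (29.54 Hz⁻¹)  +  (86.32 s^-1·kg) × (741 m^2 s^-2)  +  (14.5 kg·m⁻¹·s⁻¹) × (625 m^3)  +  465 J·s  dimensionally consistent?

Reduce each to base SI dimensions:
  (404 kg·s^-2·m^2) × (29.54 Hz⁻¹):  [kg·m²·s⁻²] · [s] = kg·m²·s⁻¹
  (86.32 s^-1·kg) × (741 m^2 s^-2):  [kg·s⁻¹] · [m²·s⁻²] = kg·m²·s⁻³
  (14.5 kg·m⁻¹·s⁻¹) × (625 m^3):  [kg·m⁻¹·s⁻¹] · [m³] = kg·m²·s⁻¹
  465 J·s:  J·s = N·m·s = kg·m²·s⁻¹
The terms do not share a single dimension (kg·m²·s⁻³ vs kg·m²·s⁻¹).

No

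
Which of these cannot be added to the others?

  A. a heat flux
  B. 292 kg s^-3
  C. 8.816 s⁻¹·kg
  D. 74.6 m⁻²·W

Reduce each to base SI dimensions:
  A. [heat flux] = kg·s⁻³
  B. kg·s⁻³
  C. kg·s⁻¹
  D. W·m⁻² = J·s⁻¹·m⁻² = kg·s⁻³
All reduce to kg·s⁻³ except C., which is kg·s⁻¹.

C.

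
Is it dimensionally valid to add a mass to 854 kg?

Yes

Reduce each to base SI dimensions:
  a mass:  [mass] = kg
  854 kg:  kg
Both are kg, so they have the same dimensions and can be added.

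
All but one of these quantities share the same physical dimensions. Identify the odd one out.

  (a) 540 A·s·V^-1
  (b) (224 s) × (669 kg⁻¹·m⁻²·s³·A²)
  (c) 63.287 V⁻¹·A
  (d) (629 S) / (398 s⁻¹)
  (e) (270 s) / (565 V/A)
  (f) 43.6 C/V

(c)

In SI base units:
  (a) A·s·V⁻¹ = A·s·(J·C⁻¹)⁻¹ = kg⁻¹·m⁻²·s⁴·A²
  (b) [s] · [kg⁻¹·m⁻²·s³·A²] = kg⁻¹·m⁻²·s⁴·A²
  (c) A·V⁻¹ = A·(J·C⁻¹)⁻¹ = kg⁻¹·m⁻²·s³·A²
  (d) [kg⁻¹·m⁻²·s³·A²] / [s⁻¹] = kg⁻¹·m⁻²·s⁴·A²
  (e) [s] / [kg·m²·s⁻³·A⁻²] = kg⁻¹·m⁻²·s⁴·A²
  (f) C·V⁻¹ = s·A·(J·C⁻¹)⁻¹ = kg⁻¹·m⁻²·s⁴·A²
All reduce to kg⁻¹·m⁻²·s⁴·A² except (c), which is kg⁻¹·m⁻²·s³·A².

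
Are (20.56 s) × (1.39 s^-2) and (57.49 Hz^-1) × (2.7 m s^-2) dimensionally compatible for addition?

No

Work out the base dimensions of each:
  (20.56 s) × (1.39 s^-2):  [s] · [s⁻²] = s⁻¹
  (57.49 Hz^-1) × (2.7 m s^-2):  [s] · [m·s⁻²] = m·s⁻¹
s⁻¹ ≠ m·s⁻¹, so they cannot be added.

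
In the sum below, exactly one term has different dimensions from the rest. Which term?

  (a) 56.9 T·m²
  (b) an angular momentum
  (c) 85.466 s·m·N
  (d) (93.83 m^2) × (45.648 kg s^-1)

Reduce each to base SI dimensions:
  (a) T·m² = Wb·m⁻²·m² = kg·m²·s⁻²·A⁻¹
  (b) [angular momentum] = kg·m²·s⁻¹
  (c) N·m·s = kg·m·s⁻²·m·s = kg·m²·s⁻¹
  (d) [m²] · [kg·s⁻¹] = kg·m²·s⁻¹
All reduce to kg·m²·s⁻¹ except (a), which is kg·m²·s⁻²·A⁻¹.

(a)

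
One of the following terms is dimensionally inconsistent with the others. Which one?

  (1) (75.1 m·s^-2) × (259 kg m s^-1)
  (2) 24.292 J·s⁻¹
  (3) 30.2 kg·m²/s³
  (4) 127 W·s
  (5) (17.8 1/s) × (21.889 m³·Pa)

Reduce each to base SI dimensions:
  (1) [m·s⁻²] · [kg·m·s⁻¹] = kg·m²·s⁻³
  (2) J·s⁻¹ = N·m·s⁻¹ = kg·m²·s⁻³
  (3) kg·m²·s⁻³
  (4) W·s = J·s⁻¹·s = kg·m²·s⁻²
  (5) [s⁻¹] · [kg·m²·s⁻²] = kg·m²·s⁻³
All reduce to kg·m²·s⁻³ except (4), which is kg·m²·s⁻².

(4)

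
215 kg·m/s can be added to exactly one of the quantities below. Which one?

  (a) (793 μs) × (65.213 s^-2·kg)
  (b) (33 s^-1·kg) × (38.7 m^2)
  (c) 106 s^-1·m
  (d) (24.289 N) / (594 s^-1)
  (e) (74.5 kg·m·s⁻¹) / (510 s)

(d)

Reference: kg·m·s⁻¹.
Each option:
  (a) [s] · [kg·s⁻²] = kg·s⁻¹
  (b) [kg·s⁻¹] · [m²] = kg·m²·s⁻¹
  (c) m·s⁻¹
  (d) [kg·m·s⁻²] / [s⁻¹] = kg·m·s⁻¹  ← same
  (e) [kg·m·s⁻¹] / [s] = kg·m·s⁻²
Only (d) matches kg·m·s⁻¹.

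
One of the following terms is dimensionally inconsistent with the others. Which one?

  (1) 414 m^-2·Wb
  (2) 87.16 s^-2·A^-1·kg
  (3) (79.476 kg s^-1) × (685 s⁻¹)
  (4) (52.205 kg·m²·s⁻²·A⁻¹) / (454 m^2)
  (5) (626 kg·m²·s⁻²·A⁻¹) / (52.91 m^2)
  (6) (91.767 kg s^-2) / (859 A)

Work out the base dimensions of each:
  (1) Wb·m⁻² = V·s·m⁻² = kg·s⁻²·A⁻¹
  (2) kg·s⁻²·A⁻¹
  (3) [kg·s⁻¹] · [s⁻¹] = kg·s⁻²
  (4) [kg·m²·s⁻²·A⁻¹] / [m²] = kg·s⁻²·A⁻¹
  (5) [kg·m²·s⁻²·A⁻¹] / [m²] = kg·s⁻²·A⁻¹
  (6) [kg·s⁻²] / [A] = kg·s⁻²·A⁻¹
All reduce to kg·s⁻²·A⁻¹ except (3), which is kg·s⁻².

(3)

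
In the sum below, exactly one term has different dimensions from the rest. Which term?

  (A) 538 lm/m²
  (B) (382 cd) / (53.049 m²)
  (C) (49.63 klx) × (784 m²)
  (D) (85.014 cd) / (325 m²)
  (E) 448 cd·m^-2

(C)

Reduce each to base SI dimensions:
  (A) lm·m⁻² = cd·m⁻² = m⁻²·cd
  (B) [cd] / [m²] = m⁻²·cd
  (C) [m⁻²·cd] · [m²] = cd
  (D) [cd] / [m²] = m⁻²·cd
  (E) cd·m⁻² = m⁻²·cd
All reduce to m⁻²·cd except (C), which is cd.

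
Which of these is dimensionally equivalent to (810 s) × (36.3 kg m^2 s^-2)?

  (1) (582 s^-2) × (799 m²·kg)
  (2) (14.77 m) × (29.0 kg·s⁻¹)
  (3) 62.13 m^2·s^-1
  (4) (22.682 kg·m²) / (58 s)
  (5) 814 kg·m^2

(4)

Reference: [s] · [kg·m²·s⁻²] = kg·m²·s⁻¹.
Each option:
  (1) [s⁻²] · [kg·m²] = kg·m²·s⁻²
  (2) [m] · [kg·s⁻¹] = kg·m·s⁻¹
  (3) m²·s⁻¹
  (4) [kg·m²] / [s] = kg·m²·s⁻¹  ← same
  (5) kg·m²
Only (4) matches kg·m²·s⁻¹.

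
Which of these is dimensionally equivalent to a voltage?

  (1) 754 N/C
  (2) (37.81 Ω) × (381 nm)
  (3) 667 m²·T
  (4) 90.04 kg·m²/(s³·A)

Reference: [voltage] = kg·m²·s⁻³·A⁻¹.
Each option:
  (1) N·C⁻¹ = kg·m·s⁻²·(s·A)⁻¹ = kg·m·s⁻³·A⁻¹
  (2) [kg·m²·s⁻³·A⁻²] · [m] = kg·m³·s⁻³·A⁻²
  (3) T·m² = Wb·m⁻²·m² = kg·m²·s⁻²·A⁻¹
  (4) kg·m²·s⁻³·A⁻¹  ← same
Only (4) matches kg·m²·s⁻³·A⁻¹.

(4)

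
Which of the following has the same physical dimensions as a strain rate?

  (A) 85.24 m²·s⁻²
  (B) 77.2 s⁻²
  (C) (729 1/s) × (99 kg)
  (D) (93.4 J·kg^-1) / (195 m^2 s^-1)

(D)

Reference: [strain rate] = s⁻¹.
Each option:
  (A) m²·s⁻²
  (B) s⁻²
  (C) [s⁻¹] · [kg] = kg·s⁻¹
  (D) [m²·s⁻²] / [m²·s⁻¹] = s⁻¹  ← same
Only (D) matches s⁻¹.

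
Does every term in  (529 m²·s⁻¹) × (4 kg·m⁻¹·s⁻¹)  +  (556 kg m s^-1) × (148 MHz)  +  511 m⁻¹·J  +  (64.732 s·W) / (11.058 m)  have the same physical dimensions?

Yes

In SI base units:
  (529 m²·s⁻¹) × (4 kg·m⁻¹·s⁻¹):  [m²·s⁻¹] · [kg·m⁻¹·s⁻¹] = kg·m·s⁻²
  (556 kg m s^-1) × (148 MHz):  [kg·m·s⁻¹] · [s⁻¹] = kg·m·s⁻²
  511 m⁻¹·J:  J·m⁻¹ = N·m·m⁻¹ = kg·m·s⁻²
  (64.732 s·W) / (11.058 m):  [kg·m²·s⁻²] / [m] = kg·m·s⁻²
Every term reduces to kg·m·s⁻².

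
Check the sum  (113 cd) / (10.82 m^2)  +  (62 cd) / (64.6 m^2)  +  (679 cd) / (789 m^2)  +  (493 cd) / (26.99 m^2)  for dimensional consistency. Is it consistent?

Yes

Expand each in SI base units:
  (113 cd) / (10.82 m^2):  [cd] / [m²] = m⁻²·cd
  (62 cd) / (64.6 m^2):  [cd] / [m²] = m⁻²·cd
  (679 cd) / (789 m^2):  [cd] / [m²] = m⁻²·cd
  (493 cd) / (26.99 m^2):  [cd] / [m²] = m⁻²·cd
Every term reduces to m⁻²·cd.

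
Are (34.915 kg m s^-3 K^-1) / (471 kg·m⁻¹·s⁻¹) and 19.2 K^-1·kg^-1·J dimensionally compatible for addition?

Yes

Dimensions:
  (34.915 kg m s^-3 K^-1) / (471 kg·m⁻¹·s⁻¹):  [kg·m·s⁻³·K⁻¹] / [kg·m⁻¹·s⁻¹] = m²·s⁻²·K⁻¹
  19.2 K^-1·kg^-1·J:  J·kg⁻¹·K⁻¹ = N·m·kg⁻¹·K⁻¹ = m²·s⁻²·K⁻¹
Both are m²·s⁻²·K⁻¹, so they have the same dimensions and can be added.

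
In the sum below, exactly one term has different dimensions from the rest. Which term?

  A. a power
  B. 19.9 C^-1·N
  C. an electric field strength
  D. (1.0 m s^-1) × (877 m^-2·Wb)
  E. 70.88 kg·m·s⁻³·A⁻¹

In SI base units:
  A. [power] = kg·m²·s⁻³
  B. N·C⁻¹ = kg·m·s⁻²·(s·A)⁻¹ = kg·m·s⁻³·A⁻¹
  C. [electric field strength] = kg·m·s⁻³·A⁻¹
  D. [m·s⁻¹] · [kg·s⁻²·A⁻¹] = kg·m·s⁻³·A⁻¹
  E. kg·m·s⁻³·A⁻¹
All reduce to kg·m·s⁻³·A⁻¹ except A., which is kg·m²·s⁻³.

A.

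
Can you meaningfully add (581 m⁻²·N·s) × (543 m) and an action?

Reduce each to base SI dimensions:
  (581 m⁻²·N·s) × (543 m):  [kg·m⁻¹·s⁻¹] · [m] = kg·s⁻¹
  an action:  [action] = kg·m²·s⁻¹
kg·s⁻¹ ≠ kg·m²·s⁻¹, so they cannot be added.

No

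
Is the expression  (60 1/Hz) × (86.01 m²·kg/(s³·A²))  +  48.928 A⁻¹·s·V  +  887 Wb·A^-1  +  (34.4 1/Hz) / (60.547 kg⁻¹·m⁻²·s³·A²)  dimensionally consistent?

Yes

In SI base units:
  (60 1/Hz) × (86.01 m²·kg/(s³·A²)):  [s] · [kg·m²·s⁻³·A⁻²] = kg·m²·s⁻²·A⁻²
  48.928 A⁻¹·s·V:  V·s·A⁻¹ = J·C⁻¹·s·A⁻¹ = kg·m²·s⁻²·A⁻²
  887 Wb·A^-1:  Wb·A⁻¹ = V·s·A⁻¹ = kg·m²·s⁻²·A⁻²
  (34.4 1/Hz) / (60.547 kg⁻¹·m⁻²·s³·A²):  [s] / [kg⁻¹·m⁻²·s³·A²] = kg·m²·s⁻²·A⁻²
Every term reduces to kg·m²·s⁻²·A⁻².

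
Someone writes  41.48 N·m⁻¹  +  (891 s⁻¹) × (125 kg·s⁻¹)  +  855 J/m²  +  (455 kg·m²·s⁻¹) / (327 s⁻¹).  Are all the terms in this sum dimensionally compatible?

Reduce each to base SI dimensions:
  41.48 N·m⁻¹:  N·m⁻¹ = kg·m·s⁻²·m⁻¹ = kg·s⁻²
  (891 s⁻¹) × (125 kg·s⁻¹):  [s⁻¹] · [kg·s⁻¹] = kg·s⁻²
  855 J/m²:  J·m⁻² = N·m·m⁻² = kg·s⁻²
  (455 kg·m²·s⁻¹) / (327 s⁻¹):  [kg·m²·s⁻¹] / [s⁻¹] = kg·m²
The terms do not share a single dimension (kg·m² vs kg·s⁻²).

No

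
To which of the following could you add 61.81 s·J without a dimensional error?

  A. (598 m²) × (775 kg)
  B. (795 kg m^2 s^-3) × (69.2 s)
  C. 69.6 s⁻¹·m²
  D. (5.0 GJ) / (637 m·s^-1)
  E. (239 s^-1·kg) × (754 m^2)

Reference: J·s = N·m·s = kg·m²·s⁻¹.
Each option:
  A. [m²] · [kg] = kg·m²
  B. [kg·m²·s⁻³] · [s] = kg·m²·s⁻²
  C. m²·s⁻¹
  D. [kg·m²·s⁻²] / [m·s⁻¹] = kg·m·s⁻¹
  E. [kg·s⁻¹] · [m²] = kg·m²·s⁻¹  ← same
Only E. matches kg·m²·s⁻¹.

E.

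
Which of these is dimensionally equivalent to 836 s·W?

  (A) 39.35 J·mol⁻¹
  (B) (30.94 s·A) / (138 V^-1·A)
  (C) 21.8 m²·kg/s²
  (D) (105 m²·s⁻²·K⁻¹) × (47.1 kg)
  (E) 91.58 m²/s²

Reference: W·s = J·s⁻¹·s = kg·m²·s⁻².
Each option:
  (A) J·mol⁻¹ = N·m·mol⁻¹ = kg·m²·s⁻²·mol⁻¹
  (B) [s·A] / [kg⁻¹·m⁻²·s³·A²] = kg·m²·s⁻²·A⁻¹
  (C) kg·m²·s⁻²  ← same
  (D) [m²·s⁻²·K⁻¹] · [kg] = kg·m²·s⁻²·K⁻¹
  (E) m²·s⁻²
Only (C) matches kg·m²·s⁻².

(C)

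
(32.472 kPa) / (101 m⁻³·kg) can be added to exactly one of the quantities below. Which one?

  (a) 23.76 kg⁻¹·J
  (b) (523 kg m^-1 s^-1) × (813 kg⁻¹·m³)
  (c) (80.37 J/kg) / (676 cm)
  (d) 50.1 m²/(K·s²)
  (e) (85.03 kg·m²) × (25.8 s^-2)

(a)

Reference: [kg·m⁻¹·s⁻²] / [kg·m⁻³] = m²·s⁻².
Each option:
  (a) J·kg⁻¹ = N·m·kg⁻¹ = m²·s⁻²  ← same
  (b) [kg·m⁻¹·s⁻¹] · [kg⁻¹·m³] = m²·s⁻¹
  (c) [m²·s⁻²] / [m] = m·s⁻²
  (d) m²·s⁻²·K⁻¹
  (e) [kg·m²] · [s⁻²] = kg·m²·s⁻²
Only (a) matches m²·s⁻².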